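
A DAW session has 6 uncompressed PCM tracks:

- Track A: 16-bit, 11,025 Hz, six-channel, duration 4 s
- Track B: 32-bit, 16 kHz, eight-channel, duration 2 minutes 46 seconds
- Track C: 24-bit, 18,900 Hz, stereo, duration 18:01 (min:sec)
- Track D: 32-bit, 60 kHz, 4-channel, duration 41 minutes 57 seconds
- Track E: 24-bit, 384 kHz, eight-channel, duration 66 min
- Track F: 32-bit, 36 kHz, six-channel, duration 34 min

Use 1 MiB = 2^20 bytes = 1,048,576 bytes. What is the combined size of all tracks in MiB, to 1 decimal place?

Track A: 11,025 × 4 × 2 × 6 = 529,200 bytes.
Track B: 2 minutes 46 seconds = 166 s; 16,000 × 166 × 4 × 8 = 84,992,000 bytes.
Track C: 18:01 (min:sec) = 1,081 s; 18,900 × 1,081 × 3 × 2 = 122,585,400 bytes.
Track D: 41 minutes 57 seconds = 2,517 s; 60,000 × 2,517 × 4 × 4 = 2,416,320,000 bytes.
Track E: 66 min = 3,960 s; 384,000 × 3,960 × 3 × 8 = 36,495,360,000 bytes.
Track F: 34 min = 2,040 s; 36,000 × 2,040 × 4 × 6 = 1,762,560,000 bytes.
Total = 40,882,346,600 bytes = 38988.4 MiB.

38988.4 MiB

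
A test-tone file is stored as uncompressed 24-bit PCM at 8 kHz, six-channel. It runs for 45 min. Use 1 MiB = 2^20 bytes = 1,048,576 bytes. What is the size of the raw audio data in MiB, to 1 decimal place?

Duration = 45 min = 2,700 s.
Bytes = 8,000 samples/s × 2,700 s × 3 bytes/sample × 6 ch = 388,800,000 bytes.
388,800,000 / 1,048,576 = 370.8 MiB.

370.8 MiB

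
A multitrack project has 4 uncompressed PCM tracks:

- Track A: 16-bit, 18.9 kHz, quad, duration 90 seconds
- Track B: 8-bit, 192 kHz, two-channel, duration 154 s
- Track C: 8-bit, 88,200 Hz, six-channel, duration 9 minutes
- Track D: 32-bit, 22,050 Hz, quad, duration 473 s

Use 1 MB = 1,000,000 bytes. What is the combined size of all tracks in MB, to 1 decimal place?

Track A: 18,900 × 90 × 2 × 4 = 13,608,000 bytes.
Track B: 192,000 × 154 × 1 × 2 = 59,136,000 bytes.
Track C: 9 minutes = 540 s; 88,200 × 540 × 1 × 6 = 285,768,000 bytes.
Track D: 22,050 × 473 × 4 × 4 = 166,874,400 bytes.
Total = 525,386,400 bytes = 525.4 MB.

525.4 MB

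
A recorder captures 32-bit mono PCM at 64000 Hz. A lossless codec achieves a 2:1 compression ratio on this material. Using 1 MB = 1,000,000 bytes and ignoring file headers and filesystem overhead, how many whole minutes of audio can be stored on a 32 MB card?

Uncompressed byte rate = 64,000 × 4 × 1 = 256,000 bytes/s.
After 2:1 compression, effective rate ≈ 128000 bytes/s.
Capacity = 32 × 1,000,000 = 32,000,000 bytes.
32,000,000 / effective rate ≈ 250 s → 4 minutes.

4 minutes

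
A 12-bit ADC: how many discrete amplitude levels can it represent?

4,096 levels

2^12 = 4,096.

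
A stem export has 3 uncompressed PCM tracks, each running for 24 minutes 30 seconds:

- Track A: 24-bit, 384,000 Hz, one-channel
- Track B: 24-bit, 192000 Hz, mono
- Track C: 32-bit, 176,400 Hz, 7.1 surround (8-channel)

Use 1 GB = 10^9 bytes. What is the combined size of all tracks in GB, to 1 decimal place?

10.8 GB

24 minutes 30 seconds = 1,470 s.
Track A: 384,000 × 1,470 × 3 × 1 = 1,693,440,000 bytes.
Track B: 192,000 × 1,470 × 3 × 1 = 846,720,000 bytes.
Track C: 176,400 × 1,470 × 4 × 8 = 8,297,856,000 bytes.
Total = 10,838,016,000 bytes = 10.8 GB.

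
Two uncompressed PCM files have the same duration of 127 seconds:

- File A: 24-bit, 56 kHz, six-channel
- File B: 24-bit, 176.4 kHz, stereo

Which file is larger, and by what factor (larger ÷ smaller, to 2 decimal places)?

File A: 56,000 × 3 × 6 = 1,008,000 bytes/s.
File B: 176,400 × 3 × 2 = 1,058,400 bytes/s.
File B is larger; ratio = 134,416,800 / 128,016,000 = 1.05.

File B, by a factor of 1.05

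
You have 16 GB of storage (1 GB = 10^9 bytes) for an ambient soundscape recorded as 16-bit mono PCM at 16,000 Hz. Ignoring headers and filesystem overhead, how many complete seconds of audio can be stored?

Uncompressed byte rate = 16,000 × 2 × 1 = 32,000 bytes/s.
Capacity = 16 × 1,000,000,000 = 16,000,000,000 bytes.
16,000,000,000 / 32,000 ≈ 500000 s → 500,000 seconds.

500,000 seconds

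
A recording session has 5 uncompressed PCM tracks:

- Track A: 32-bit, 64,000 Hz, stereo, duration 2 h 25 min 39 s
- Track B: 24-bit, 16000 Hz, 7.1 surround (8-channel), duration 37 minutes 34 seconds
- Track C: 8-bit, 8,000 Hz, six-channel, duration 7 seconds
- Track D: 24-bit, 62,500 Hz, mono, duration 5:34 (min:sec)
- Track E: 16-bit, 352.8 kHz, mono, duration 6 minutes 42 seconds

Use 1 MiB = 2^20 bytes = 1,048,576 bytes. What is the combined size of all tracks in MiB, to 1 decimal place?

5423.1 MiB

Track A: 2 h 25 min 39 s = 8,739 s; 64,000 × 8,739 × 4 × 2 = 4,474,368,000 bytes.
Track B: 37 minutes 34 seconds = 2,254 s; 16,000 × 2,254 × 3 × 8 = 865,536,000 bytes.
Track C: 8,000 × 7 × 1 × 6 = 336,000 bytes.
Track D: 5:34 (min:sec) = 334 s; 62,500 × 334 × 3 × 1 = 62,625,000 bytes.
Track E: 6 minutes 42 seconds = 402 s; 352,800 × 402 × 2 × 1 = 283,651,200 bytes.
Total = 5,686,516,200 bytes = 5423.1 MiB.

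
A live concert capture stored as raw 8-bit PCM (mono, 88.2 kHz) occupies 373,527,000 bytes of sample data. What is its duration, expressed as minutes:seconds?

70:35

Byte rate = 88,200 × 1 × 1 = 88,200 bytes/s.
Duration = 373,527,000 / 88,200 = 4,235 s.
4,235 s = 70:35.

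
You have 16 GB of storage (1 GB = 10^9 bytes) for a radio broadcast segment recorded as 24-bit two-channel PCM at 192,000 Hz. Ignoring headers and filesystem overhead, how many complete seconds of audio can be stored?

13,888 seconds

Uncompressed byte rate = 192,000 × 3 × 2 = 1,152,000 bytes/s.
Capacity = 16 × 1,000,000,000 = 16,000,000,000 bytes.
16,000,000,000 / 1,152,000 ≈ 13888.89 s → 13,888 seconds.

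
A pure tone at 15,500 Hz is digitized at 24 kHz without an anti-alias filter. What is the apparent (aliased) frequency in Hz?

Nyquist = 24,000/2 = 12,000 Hz; 15,500 Hz exceeds it.
Alias = |15,500 − 1×24,000| = |15,500 − 24,000| = 8,500 Hz.

8,500 Hz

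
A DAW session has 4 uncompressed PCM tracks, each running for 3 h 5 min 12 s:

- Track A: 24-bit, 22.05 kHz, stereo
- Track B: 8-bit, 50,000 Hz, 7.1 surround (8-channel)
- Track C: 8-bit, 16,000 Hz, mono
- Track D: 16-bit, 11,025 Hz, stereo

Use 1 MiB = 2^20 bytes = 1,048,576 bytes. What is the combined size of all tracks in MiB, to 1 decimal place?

6277.8 MiB

3 h 5 min 12 s = 11,112 s.
Track A: 22,050 × 11,112 × 3 × 2 = 1,470,117,600 bytes.
Track B: 50,000 × 11,112 × 1 × 8 = 4,444,800,000 bytes.
Track C: 16,000 × 11,112 × 1 × 1 = 177,792,000 bytes.
Track D: 11,025 × 11,112 × 2 × 2 = 490,039,200 bytes.
Total = 6,582,748,800 bytes = 6277.8 MiB.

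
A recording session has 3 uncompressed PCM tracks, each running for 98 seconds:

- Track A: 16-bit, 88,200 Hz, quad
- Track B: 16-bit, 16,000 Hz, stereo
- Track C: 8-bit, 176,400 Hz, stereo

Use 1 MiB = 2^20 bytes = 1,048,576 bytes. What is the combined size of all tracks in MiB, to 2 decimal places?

104.90 MiB

Track A: 88,200 × 98 × 2 × 4 = 69,148,800 bytes.
Track B: 16,000 × 98 × 2 × 2 = 6,272,000 bytes.
Track C: 176,400 × 98 × 1 × 2 = 34,574,400 bytes.
Total = 109,995,200 bytes = 104.90 MiB.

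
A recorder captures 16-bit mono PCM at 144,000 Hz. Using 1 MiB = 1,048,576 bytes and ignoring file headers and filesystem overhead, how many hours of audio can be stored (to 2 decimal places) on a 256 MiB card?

Uncompressed byte rate = 144,000 × 2 × 1 = 288,000 bytes/s.
Capacity = 256 × 1,048,576 = 268,435,456 bytes.
268,435,456 / 288,000 ≈ 932.07 s → 0.26 hours.

0.26 hours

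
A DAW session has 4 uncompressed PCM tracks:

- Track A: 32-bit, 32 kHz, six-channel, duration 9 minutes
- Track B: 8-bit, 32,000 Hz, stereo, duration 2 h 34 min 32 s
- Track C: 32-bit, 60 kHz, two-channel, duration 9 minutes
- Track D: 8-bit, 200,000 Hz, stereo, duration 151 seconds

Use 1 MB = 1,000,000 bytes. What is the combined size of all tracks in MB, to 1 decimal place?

1327.7 MB

Track A: 9 minutes = 540 s; 32,000 × 540 × 4 × 6 = 414,720,000 bytes.
Track B: 2 h 34 min 32 s = 9,272 s; 32,000 × 9,272 × 1 × 2 = 593,408,000 bytes.
Track C: 9 minutes = 540 s; 60,000 × 540 × 4 × 2 = 259,200,000 bytes.
Track D: 200,000 × 151 × 1 × 2 = 60,400,000 bytes.
Total = 1,327,728,000 bytes = 1327.7 MB.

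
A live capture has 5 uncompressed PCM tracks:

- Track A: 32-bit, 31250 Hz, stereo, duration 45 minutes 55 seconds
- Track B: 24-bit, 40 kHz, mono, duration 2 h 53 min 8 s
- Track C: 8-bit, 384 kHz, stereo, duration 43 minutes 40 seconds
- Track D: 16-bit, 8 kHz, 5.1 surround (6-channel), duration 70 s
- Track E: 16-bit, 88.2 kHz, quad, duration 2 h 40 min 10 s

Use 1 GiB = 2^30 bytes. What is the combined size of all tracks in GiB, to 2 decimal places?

Track A: 45 minutes 55 seconds = 2,755 s; 31,250 × 2,755 × 4 × 2 = 688,750,000 bytes.
Track B: 2 h 53 min 8 s = 10,388 s; 40,000 × 10,388 × 3 × 1 = 1,246,560,000 bytes.
Track C: 43 minutes 40 seconds = 2,620 s; 384,000 × 2,620 × 1 × 2 = 2,012,160,000 bytes.
Track D: 8,000 × 70 × 2 × 6 = 6,720,000 bytes.
Track E: 2 h 40 min 10 s = 9,610 s; 88,200 × 9,610 × 2 × 4 = 6,780,816,000 bytes.
Total = 10,735,006,000 bytes = 10.00 GiB.

10.00 GiB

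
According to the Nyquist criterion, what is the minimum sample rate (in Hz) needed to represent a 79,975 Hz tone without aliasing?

Minimum sample rate = 2 × 79,975 Hz = 159,950 Hz.

159,950 Hz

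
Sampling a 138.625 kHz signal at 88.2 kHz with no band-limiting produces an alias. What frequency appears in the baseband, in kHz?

37.775 kHz

Nyquist = 88,200/2 = 44,100 Hz; 138,625 Hz exceeds it.
Alias = |138,625 − 2×88,200| = |138,625 − 176,400| = 37,775 Hz = 37.775 kHz.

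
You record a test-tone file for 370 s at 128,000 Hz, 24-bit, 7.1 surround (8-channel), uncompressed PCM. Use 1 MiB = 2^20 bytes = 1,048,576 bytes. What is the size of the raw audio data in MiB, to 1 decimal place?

1084.0 MiB

Bytes = 128,000 samples/s × 370 s × 3 bytes/sample × 8 ch = 1,136,640,000 bytes.
1,136,640,000 / 1,048,576 = 1084.0 MiB.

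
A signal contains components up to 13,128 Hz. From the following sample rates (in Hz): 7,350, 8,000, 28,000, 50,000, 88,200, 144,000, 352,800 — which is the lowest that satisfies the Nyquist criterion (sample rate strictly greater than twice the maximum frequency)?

28,000 Hz

Need sample rate > 2 × 13,128 = 26,256 Hz.
Lowest listed rate above 26,256 Hz is 28,000 Hz.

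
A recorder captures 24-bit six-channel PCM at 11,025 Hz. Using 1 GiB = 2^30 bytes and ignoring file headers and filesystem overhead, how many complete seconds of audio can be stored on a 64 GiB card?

346,281 seconds

Uncompressed byte rate = 11,025 × 3 × 6 = 198,450 bytes/s.
Capacity = 64 × 1,073,741,824 = 68,719,476,736 bytes.
68,719,476,736 / 198,450 ≈ 346281.06 s → 346,281 seconds.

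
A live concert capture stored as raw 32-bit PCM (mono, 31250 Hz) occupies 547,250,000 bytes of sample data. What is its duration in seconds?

4,378 seconds

Byte rate = 31,250 × 4 × 1 = 125,000 bytes/s.
Duration = 547,250,000 / 125,000 = 4,378 s.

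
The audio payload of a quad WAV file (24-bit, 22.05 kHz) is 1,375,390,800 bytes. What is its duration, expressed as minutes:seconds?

Byte rate = 22,050 × 3 × 4 = 264,600 bytes/s.
Duration = 1,375,390,800 / 264,600 = 5,198 s.
5,198 s = 86:38.

86:38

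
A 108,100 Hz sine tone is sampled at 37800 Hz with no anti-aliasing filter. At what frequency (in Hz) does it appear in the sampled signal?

5,300 Hz

Nyquist = 37,800/2 = 18,900 Hz; 108,100 Hz exceeds it.
Alias = |108,100 − 3×37,800| = |108,100 − 113,400| = 5,300 Hz.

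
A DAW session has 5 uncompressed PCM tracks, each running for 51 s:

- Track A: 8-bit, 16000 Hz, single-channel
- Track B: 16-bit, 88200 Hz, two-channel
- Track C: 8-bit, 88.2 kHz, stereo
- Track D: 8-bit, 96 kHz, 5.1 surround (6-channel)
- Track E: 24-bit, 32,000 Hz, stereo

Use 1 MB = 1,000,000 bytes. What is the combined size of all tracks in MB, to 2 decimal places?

Track A: 16,000 × 51 × 1 × 1 = 816,000 bytes.
Track B: 88,200 × 51 × 2 × 2 = 17,992,800 bytes.
Track C: 88,200 × 51 × 1 × 2 = 8,996,400 bytes.
Track D: 96,000 × 51 × 1 × 6 = 29,376,000 bytes.
Track E: 32,000 × 51 × 3 × 2 = 9,792,000 bytes.
Total = 66,973,200 bytes = 66.97 MB.

66.97 MB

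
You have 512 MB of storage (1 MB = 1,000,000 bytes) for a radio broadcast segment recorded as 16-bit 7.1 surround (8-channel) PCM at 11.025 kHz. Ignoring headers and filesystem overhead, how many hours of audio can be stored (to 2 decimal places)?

0.81 hours

Uncompressed byte rate = 11,025 × 2 × 8 = 176,400 bytes/s.
Capacity = 512 × 1,000,000 = 512,000,000 bytes.
512,000,000 / 176,400 ≈ 2902.49 s → 0.81 hours.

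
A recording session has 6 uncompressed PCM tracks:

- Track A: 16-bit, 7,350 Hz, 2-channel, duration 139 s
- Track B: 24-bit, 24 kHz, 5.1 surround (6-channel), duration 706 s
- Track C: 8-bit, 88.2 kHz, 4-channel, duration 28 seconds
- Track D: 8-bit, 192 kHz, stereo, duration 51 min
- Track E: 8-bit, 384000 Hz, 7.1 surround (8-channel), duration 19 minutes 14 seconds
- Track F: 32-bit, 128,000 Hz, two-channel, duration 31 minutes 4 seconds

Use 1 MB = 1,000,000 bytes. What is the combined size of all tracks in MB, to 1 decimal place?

6947.8 MB

Track A: 7,350 × 139 × 2 × 2 = 4,086,600 bytes.
Track B: 24,000 × 706 × 3 × 6 = 304,992,000 bytes.
Track C: 88,200 × 28 × 1 × 4 = 9,878,400 bytes.
Track D: 51 min = 3,060 s; 192,000 × 3,060 × 1 × 2 = 1,175,040,000 bytes.
Track E: 19 minutes 14 seconds = 1,154 s; 384,000 × 1,154 × 1 × 8 = 3,545,088,000 bytes.
Track F: 31 minutes 4 seconds = 1,864 s; 128,000 × 1,864 × 4 × 2 = 1,908,736,000 bytes.
Total = 6,947,821,000 bytes = 6947.8 MB.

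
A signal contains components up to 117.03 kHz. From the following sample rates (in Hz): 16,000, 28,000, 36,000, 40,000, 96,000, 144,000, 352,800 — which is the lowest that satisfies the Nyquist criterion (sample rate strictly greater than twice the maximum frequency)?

352,800 Hz

Need sample rate > 2 × 117,030 = 234,060 Hz.
Lowest listed rate above 234,060 Hz is 352,800 Hz.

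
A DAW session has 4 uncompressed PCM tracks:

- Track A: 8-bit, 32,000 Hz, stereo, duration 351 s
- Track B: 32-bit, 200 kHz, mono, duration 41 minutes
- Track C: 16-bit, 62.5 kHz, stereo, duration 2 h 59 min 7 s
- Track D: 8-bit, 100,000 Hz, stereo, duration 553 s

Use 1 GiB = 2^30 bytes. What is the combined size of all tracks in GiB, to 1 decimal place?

Track A: 32,000 × 351 × 1 × 2 = 22,464,000 bytes.
Track B: 41 minutes = 2,460 s; 200,000 × 2,460 × 4 × 1 = 1,968,000,000 bytes.
Track C: 2 h 59 min 7 s = 10,747 s; 62,500 × 10,747 × 2 × 2 = 2,686,750,000 bytes.
Track D: 100,000 × 553 × 1 × 2 = 110,600,000 bytes.
Total = 4,787,814,000 bytes = 4.5 GiB.

4.5 GiB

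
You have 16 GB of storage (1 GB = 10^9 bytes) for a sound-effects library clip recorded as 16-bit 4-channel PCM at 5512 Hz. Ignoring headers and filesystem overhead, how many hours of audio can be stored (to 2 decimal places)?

Uncompressed byte rate = 5,512 × 2 × 4 = 44,096 bytes/s.
Capacity = 16 × 1,000,000,000 = 16,000,000,000 bytes.
16,000,000,000 / 44,096 ≈ 362844.7 s → 100.79 hours.

100.79 hours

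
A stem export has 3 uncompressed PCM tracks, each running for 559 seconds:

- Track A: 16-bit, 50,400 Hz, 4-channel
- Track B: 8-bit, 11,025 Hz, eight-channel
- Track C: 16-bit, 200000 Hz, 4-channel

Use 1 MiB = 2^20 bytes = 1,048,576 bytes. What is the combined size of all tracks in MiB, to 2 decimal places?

Track A: 50,400 × 559 × 2 × 4 = 225,388,800 bytes.
Track B: 11,025 × 559 × 1 × 8 = 49,303,800 bytes.
Track C: 200,000 × 559 × 2 × 4 = 894,400,000 bytes.
Total = 1,169,092,600 bytes = 1114.93 MiB.

1114.93 MiB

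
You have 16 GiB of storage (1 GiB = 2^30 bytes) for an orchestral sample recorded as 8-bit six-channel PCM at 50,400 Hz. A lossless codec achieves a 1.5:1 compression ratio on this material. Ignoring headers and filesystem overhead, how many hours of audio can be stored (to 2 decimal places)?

Uncompressed byte rate = 50,400 × 1 × 6 = 302,400 bytes/s.
After 1.5:1 compression, effective rate ≈ 201600 bytes/s.
Capacity = 16 × 1,073,741,824 = 17,179,869,184 bytes.
17,179,869,184 / effective rate ≈ 85217.61 s → 23.67 hours.

23.67 hours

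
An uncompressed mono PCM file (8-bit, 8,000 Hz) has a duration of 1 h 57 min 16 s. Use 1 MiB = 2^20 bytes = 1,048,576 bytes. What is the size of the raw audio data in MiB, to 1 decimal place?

53.7 MiB

Duration = 1 h 57 min 16 s = 7,036 s.
Bytes = 8,000 samples/s × 7,036 s × 1 bytes/sample × 1 ch = 56,288,000 bytes.
56,288,000 / 1,048,576 = 53.7 MiB.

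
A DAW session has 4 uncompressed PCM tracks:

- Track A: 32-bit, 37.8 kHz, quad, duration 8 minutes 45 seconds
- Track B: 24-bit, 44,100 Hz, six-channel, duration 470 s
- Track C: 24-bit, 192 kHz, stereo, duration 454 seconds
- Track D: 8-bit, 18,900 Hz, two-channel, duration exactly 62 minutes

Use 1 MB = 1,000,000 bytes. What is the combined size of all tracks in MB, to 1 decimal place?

Track A: 8 minutes 45 seconds = 525 s; 37,800 × 525 × 4 × 4 = 317,520,000 bytes.
Track B: 44,100 × 470 × 3 × 6 = 373,086,000 bytes.
Track C: 192,000 × 454 × 3 × 2 = 523,008,000 bytes.
Track D: exactly 62 minutes = 3,720 s; 18,900 × 3,720 × 1 × 2 = 140,616,000 bytes.
Total = 1,354,230,000 bytes = 1354.2 MB.

1354.2 MB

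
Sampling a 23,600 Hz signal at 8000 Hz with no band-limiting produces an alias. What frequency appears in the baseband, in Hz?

400 Hz

Nyquist = 8,000/2 = 4,000 Hz; 23,600 Hz exceeds it.
Alias = |23,600 − 3×8,000| = |23,600 − 24,000| = 400 Hz.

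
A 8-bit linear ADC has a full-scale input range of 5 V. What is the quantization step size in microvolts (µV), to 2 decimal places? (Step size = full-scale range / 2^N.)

5 V / 2^8 = 5 / 256 V = 19531.25 µV.

19531.25 µV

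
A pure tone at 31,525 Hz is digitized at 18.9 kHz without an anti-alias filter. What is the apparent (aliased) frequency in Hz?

Nyquist = 18,900/2 = 9,450 Hz; 31,525 Hz exceeds it.
Alias = |31,525 − 2×18,900| = |31,525 − 37,800| = 6,275 Hz.

6,275 Hz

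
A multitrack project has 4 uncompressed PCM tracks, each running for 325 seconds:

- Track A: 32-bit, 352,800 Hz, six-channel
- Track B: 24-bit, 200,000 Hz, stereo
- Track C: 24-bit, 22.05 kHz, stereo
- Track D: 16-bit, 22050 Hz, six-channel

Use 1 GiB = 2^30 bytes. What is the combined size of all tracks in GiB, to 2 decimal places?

Track A: 352,800 × 325 × 4 × 6 = 2,751,840,000 bytes.
Track B: 200,000 × 325 × 3 × 2 = 390,000,000 bytes.
Track C: 22,050 × 325 × 3 × 2 = 42,997,500 bytes.
Track D: 22,050 × 325 × 2 × 6 = 85,995,000 bytes.
Total = 3,270,832,500 bytes = 3.05 GiB.

3.05 GiB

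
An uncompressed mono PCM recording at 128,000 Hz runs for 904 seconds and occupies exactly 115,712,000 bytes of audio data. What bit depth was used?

Bytes per sample = 115,712,000 / (128,000 × 904 × 1) = 115,712,000 / 115,712,000 = 1.
Bit depth = 1 × 8 = 8 bits.

8 bits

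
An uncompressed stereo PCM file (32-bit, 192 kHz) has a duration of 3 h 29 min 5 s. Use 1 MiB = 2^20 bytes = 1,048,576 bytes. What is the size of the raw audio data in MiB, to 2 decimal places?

18376.46 MiB

Duration = 3 h 29 min 5 s = 12,545 s.
Bytes = 192,000 samples/s × 12,545 s × 4 bytes/sample × 2 ch = 19,269,120,000 bytes.
19,269,120,000 / 1,048,576 = 18376.46 MiB.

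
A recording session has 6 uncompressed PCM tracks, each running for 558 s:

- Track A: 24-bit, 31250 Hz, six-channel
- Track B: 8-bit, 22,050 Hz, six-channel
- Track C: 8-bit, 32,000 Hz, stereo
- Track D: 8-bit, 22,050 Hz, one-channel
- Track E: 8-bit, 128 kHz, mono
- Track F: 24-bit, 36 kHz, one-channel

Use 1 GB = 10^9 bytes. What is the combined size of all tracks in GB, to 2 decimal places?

Track A: 31,250 × 558 × 3 × 6 = 313,875,000 bytes.
Track B: 22,050 × 558 × 1 × 6 = 73,823,400 bytes.
Track C: 32,000 × 558 × 1 × 2 = 35,712,000 bytes.
Track D: 22,050 × 558 × 1 × 1 = 12,303,900 bytes.
Track E: 128,000 × 558 × 1 × 1 = 71,424,000 bytes.
Track F: 36,000 × 558 × 3 × 1 = 60,264,000 bytes.
Total = 567,402,300 bytes = 0.57 GB.

0.57 GB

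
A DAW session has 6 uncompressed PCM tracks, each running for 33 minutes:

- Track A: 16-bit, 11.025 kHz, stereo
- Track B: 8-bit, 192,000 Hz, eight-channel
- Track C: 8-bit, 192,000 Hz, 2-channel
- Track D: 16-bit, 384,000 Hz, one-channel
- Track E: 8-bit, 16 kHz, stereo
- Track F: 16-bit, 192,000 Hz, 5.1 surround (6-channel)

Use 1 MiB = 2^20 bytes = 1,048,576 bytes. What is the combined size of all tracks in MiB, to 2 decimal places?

9569.97 MiB

33 minutes = 1,980 s.
Track A: 11,025 × 1,980 × 2 × 2 = 87,318,000 bytes.
Track B: 192,000 × 1,980 × 1 × 8 = 3,041,280,000 bytes.
Track C: 192,000 × 1,980 × 1 × 2 = 760,320,000 bytes.
Track D: 384,000 × 1,980 × 2 × 1 = 1,520,640,000 bytes.
Track E: 16,000 × 1,980 × 1 × 2 = 63,360,000 bytes.
Track F: 192,000 × 1,980 × 2 × 6 = 4,561,920,000 bytes.
Total = 10,034,838,000 bytes = 9569.97 MiB.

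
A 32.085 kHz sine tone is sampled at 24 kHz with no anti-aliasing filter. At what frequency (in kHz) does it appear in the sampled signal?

8.085 kHz

Nyquist = 24,000/2 = 12,000 Hz; 32,085 Hz exceeds it.
Alias = |32,085 − 1×24,000| = |32,085 − 24,000| = 8,085 Hz = 8.085 kHz.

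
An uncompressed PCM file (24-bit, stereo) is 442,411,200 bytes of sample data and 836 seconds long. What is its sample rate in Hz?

88,200 Hz

Bytes = sample_rate × seconds × bytes_per_sample × channels.
sample_rate = 442,411,200 / (836 × 3 × 2) = 442,411,200 / 5,016 = 88,200 Hz.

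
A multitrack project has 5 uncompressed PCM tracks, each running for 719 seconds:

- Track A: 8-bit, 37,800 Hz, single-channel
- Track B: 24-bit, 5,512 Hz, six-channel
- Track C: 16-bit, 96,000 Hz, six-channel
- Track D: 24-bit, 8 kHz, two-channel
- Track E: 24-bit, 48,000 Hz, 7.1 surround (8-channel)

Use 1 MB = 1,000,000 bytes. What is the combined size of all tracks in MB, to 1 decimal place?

Track A: 37,800 × 719 × 1 × 1 = 27,178,200 bytes.
Track B: 5,512 × 719 × 3 × 6 = 71,336,304 bytes.
Track C: 96,000 × 719 × 2 × 6 = 828,288,000 bytes.
Track D: 8,000 × 719 × 3 × 2 = 34,512,000 bytes.
Track E: 48,000 × 719 × 3 × 8 = 828,288,000 bytes.
Total = 1,789,602,504 bytes = 1789.6 MB.

1789.6 MB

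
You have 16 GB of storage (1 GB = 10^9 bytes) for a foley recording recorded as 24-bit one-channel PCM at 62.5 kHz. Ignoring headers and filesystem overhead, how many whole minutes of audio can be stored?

1,422 minutes

Uncompressed byte rate = 62,500 × 3 × 1 = 187,500 bytes/s.
Capacity = 16 × 1,000,000,000 = 16,000,000,000 bytes.
16,000,000,000 / 187,500 ≈ 85333.33 s → 1,422 minutes.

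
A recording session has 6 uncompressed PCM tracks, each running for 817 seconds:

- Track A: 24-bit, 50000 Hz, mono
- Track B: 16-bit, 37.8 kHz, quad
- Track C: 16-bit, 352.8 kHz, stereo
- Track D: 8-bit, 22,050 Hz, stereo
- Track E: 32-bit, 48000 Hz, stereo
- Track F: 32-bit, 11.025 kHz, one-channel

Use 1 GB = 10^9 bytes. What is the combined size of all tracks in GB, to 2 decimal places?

1.91 GB

Track A: 50,000 × 817 × 3 × 1 = 122,550,000 bytes.
Track B: 37,800 × 817 × 2 × 4 = 247,060,800 bytes.
Track C: 352,800 × 817 × 2 × 2 = 1,152,950,400 bytes.
Track D: 22,050 × 817 × 1 × 2 = 36,029,700 bytes.
Track E: 48,000 × 817 × 4 × 2 = 313,728,000 bytes.
Track F: 11,025 × 817 × 4 × 1 = 36,029,700 bytes.
Total = 1,908,348,600 bytes = 1.91 GB.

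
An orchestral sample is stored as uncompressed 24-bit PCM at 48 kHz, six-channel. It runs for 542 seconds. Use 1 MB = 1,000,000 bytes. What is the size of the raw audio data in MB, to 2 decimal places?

Bytes = 48,000 samples/s × 542 s × 3 bytes/sample × 6 ch = 468,288,000 bytes.
468,288,000 / 1,000,000 = 468.29 MB.

468.29 MB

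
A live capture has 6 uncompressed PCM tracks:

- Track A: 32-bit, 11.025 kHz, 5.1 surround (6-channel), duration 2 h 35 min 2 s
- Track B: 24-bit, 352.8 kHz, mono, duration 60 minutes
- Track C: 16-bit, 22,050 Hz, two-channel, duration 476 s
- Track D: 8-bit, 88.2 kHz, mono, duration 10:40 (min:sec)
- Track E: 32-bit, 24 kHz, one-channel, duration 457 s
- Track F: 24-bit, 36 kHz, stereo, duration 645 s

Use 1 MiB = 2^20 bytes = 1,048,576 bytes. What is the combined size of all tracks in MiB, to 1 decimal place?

Track A: 2 h 35 min 2 s = 9,302 s; 11,025 × 9,302 × 4 × 6 = 2,461,309,200 bytes.
Track B: 60 minutes = 3,600 s; 352,800 × 3,600 × 3 × 1 = 3,810,240,000 bytes.
Track C: 22,050 × 476 × 2 × 2 = 41,983,200 bytes.
Track D: 10:40 (min:sec) = 640 s; 88,200 × 640 × 1 × 1 = 56,448,000 bytes.
Track E: 24,000 × 457 × 4 × 1 = 43,872,000 bytes.
Track F: 36,000 × 645 × 3 × 2 = 139,320,000 bytes.
Total = 6,553,172,400 bytes = 6249.6 MiB.

6249.6 MiB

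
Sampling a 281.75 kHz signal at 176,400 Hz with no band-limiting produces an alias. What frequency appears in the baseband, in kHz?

71.05 kHz

Nyquist = 176,400/2 = 88,200 Hz; 281,750 Hz exceeds it.
Alias = |281,750 − 2×176,400| = |281,750 − 352,800| = 71,050 Hz = 71.05 kHz.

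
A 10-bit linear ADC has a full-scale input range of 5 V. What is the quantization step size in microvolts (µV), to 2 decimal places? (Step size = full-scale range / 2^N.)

5 V / 2^10 = 5 / 1,024 V = 4882.81 µV.

4882.81 µV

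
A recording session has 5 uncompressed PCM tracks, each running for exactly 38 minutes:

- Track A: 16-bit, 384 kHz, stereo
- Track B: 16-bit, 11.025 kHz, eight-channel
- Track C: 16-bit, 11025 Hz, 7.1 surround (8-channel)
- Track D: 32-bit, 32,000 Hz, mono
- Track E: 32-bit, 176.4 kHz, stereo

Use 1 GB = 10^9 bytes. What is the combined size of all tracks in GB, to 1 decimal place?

exactly 38 minutes = 2,280 s.
Track A: 384,000 × 2,280 × 2 × 2 = 3,502,080,000 bytes.
Track B: 11,025 × 2,280 × 2 × 8 = 402,192,000 bytes.
Track C: 11,025 × 2,280 × 2 × 8 = 402,192,000 bytes.
Track D: 32,000 × 2,280 × 4 × 1 = 291,840,000 bytes.
Track E: 176,400 × 2,280 × 4 × 2 = 3,217,536,000 bytes.
Total = 7,815,840,000 bytes = 7.8 GB.

7.8 GB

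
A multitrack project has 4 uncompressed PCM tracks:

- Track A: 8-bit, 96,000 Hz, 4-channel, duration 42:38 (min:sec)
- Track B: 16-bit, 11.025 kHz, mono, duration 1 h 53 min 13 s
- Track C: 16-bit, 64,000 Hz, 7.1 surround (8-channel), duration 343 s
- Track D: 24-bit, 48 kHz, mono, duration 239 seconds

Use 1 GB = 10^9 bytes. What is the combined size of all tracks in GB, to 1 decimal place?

Track A: 42:38 (min:sec) = 2,558 s; 96,000 × 2,558 × 1 × 4 = 982,272,000 bytes.
Track B: 1 h 53 min 13 s = 6,793 s; 11,025 × 6,793 × 2 × 1 = 149,785,650 bytes.
Track C: 64,000 × 343 × 2 × 8 = 351,232,000 bytes.
Track D: 48,000 × 239 × 3 × 1 = 34,416,000 bytes.
Total = 1,517,705,650 bytes = 1.5 GB.

1.5 GB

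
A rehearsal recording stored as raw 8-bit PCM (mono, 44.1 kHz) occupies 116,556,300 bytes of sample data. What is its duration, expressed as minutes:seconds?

Byte rate = 44,100 × 1 × 1 = 44,100 bytes/s.
Duration = 116,556,300 / 44,100 = 2,643 s.
2,643 s = 44:03.

44:03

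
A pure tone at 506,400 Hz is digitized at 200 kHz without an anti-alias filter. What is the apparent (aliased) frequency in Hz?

Nyquist = 200,000/2 = 100,000 Hz; 506,400 Hz exceeds it.
Alias = |506,400 − 3×200,000| = |506,400 − 600,000| = 93,600 Hz.

93,600 Hz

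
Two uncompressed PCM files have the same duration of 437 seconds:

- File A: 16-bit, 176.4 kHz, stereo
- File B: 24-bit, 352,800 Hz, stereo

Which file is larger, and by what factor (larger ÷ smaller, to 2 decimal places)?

File B, by a factor of 3.00

File A: 176,400 × 2 × 2 = 705,600 bytes/s.
File B: 352,800 × 3 × 2 = 2,116,800 bytes/s.
File B is larger; ratio = 925,041,600 / 308,347,200 = 3.00.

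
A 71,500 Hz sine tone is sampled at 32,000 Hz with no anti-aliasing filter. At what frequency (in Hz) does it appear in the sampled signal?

7,500 Hz

Nyquist = 32,000/2 = 16,000 Hz; 71,500 Hz exceeds it.
Alias = |71,500 − 2×32,000| = |71,500 − 64,000| = 7,500 Hz.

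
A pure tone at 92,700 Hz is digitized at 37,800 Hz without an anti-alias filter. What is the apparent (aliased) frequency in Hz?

Nyquist = 37,800/2 = 18,900 Hz; 92,700 Hz exceeds it.
Alias = |92,700 − 2×37,800| = |92,700 − 75,600| = 17,100 Hz.

17,100 Hz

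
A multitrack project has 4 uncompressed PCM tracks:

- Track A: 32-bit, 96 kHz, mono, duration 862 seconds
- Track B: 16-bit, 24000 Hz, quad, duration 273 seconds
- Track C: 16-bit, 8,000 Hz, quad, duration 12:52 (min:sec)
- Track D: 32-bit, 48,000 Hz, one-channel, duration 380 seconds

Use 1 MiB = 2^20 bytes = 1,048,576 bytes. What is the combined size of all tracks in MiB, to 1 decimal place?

482.4 MiB

Track A: 96,000 × 862 × 4 × 1 = 331,008,000 bytes.
Track B: 24,000 × 273 × 2 × 4 = 52,416,000 bytes.
Track C: 12:52 (min:sec) = 772 s; 8,000 × 772 × 2 × 4 = 49,408,000 bytes.
Track D: 48,000 × 380 × 4 × 1 = 72,960,000 bytes.
Total = 505,792,000 bytes = 482.4 MiB.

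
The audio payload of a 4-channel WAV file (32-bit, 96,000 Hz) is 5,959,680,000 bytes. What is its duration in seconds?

Byte rate = 96,000 × 4 × 4 = 1,536,000 bytes/s.
Duration = 5,959,680,000 / 1,536,000 = 3,880 s.

3,880 seconds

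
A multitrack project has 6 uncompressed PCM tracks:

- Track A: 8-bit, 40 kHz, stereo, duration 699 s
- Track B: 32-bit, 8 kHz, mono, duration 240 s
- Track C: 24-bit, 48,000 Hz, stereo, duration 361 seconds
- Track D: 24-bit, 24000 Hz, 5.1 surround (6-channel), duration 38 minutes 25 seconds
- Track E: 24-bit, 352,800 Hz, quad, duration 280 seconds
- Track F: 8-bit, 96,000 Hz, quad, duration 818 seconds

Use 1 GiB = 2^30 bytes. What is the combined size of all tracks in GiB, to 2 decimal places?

Track A: 40,000 × 699 × 1 × 2 = 55,920,000 bytes.
Track B: 8,000 × 240 × 4 × 1 = 7,680,000 bytes.
Track C: 48,000 × 361 × 3 × 2 = 103,968,000 bytes.
Track D: 38 minutes 25 seconds = 2,305 s; 24,000 × 2,305 × 3 × 6 = 995,760,000 bytes.
Track E: 352,800 × 280 × 3 × 4 = 1,185,408,000 bytes.
Track F: 96,000 × 818 × 1 × 4 = 314,112,000 bytes.
Total = 2,662,848,000 bytes = 2.48 GiB.

2.48 GiB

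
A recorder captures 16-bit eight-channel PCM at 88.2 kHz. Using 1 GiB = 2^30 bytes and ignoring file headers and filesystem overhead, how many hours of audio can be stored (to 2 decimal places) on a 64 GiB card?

Uncompressed byte rate = 88,200 × 2 × 8 = 1,411,200 bytes/s.
Capacity = 64 × 1,073,741,824 = 68,719,476,736 bytes.
68,719,476,736 / 1,411,200 ≈ 48695.77 s → 13.53 hours.

13.53 hours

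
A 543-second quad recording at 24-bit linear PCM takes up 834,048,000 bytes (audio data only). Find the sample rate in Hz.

Bytes = sample_rate × seconds × bytes_per_sample × channels.
sample_rate = 834,048,000 / (543 × 3 × 4) = 834,048,000 / 6,516 = 128,000 Hz.

128,000 Hz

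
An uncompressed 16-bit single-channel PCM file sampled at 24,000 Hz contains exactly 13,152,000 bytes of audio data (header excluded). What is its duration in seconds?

Byte rate = 24,000 × 2 × 1 = 48,000 bytes/s.
Duration = 13,152,000 / 48,000 = 274 s.

274 seconds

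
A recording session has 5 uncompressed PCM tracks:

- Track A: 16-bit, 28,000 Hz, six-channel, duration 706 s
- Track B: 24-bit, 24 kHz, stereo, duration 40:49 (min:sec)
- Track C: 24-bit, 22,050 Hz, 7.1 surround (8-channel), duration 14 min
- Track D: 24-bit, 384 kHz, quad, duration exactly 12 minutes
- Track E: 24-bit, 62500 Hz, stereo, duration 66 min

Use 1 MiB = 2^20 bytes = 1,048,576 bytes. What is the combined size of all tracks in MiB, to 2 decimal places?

5566.75 MiB

Track A: 28,000 × 706 × 2 × 6 = 237,216,000 bytes.
Track B: 40:49 (min:sec) = 2,449 s; 24,000 × 2,449 × 3 × 2 = 352,656,000 bytes.
Track C: 14 min = 840 s; 22,050 × 840 × 3 × 8 = 444,528,000 bytes.
Track D: exactly 12 minutes = 720 s; 384,000 × 720 × 3 × 4 = 3,317,760,000 bytes.
Track E: 66 min = 3,960 s; 62,500 × 3,960 × 3 × 2 = 1,485,000,000 bytes.
Total = 5,837,160,000 bytes = 5566.75 MiB.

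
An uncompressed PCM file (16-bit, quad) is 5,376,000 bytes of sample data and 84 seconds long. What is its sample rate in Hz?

8,000 Hz

Bytes = sample_rate × seconds × bytes_per_sample × channels.
sample_rate = 5,376,000 / (84 × 2 × 4) = 5,376,000 / 672 = 8,000 Hz.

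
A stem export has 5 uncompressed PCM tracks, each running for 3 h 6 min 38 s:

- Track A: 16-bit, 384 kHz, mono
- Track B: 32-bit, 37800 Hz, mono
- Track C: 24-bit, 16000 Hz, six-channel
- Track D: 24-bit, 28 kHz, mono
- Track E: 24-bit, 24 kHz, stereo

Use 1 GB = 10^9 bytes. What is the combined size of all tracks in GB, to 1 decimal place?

16.1 GB

3 h 6 min 38 s = 11,198 s.
Track A: 384,000 × 11,198 × 2 × 1 = 8,600,064,000 bytes.
Track B: 37,800 × 11,198 × 4 × 1 = 1,693,137,600 bytes.
Track C: 16,000 × 11,198 × 3 × 6 = 3,225,024,000 bytes.
Track D: 28,000 × 11,198 × 3 × 1 = 940,632,000 bytes.
Track E: 24,000 × 11,198 × 3 × 2 = 1,612,512,000 bytes.
Total = 16,071,369,600 bytes = 16.1 GB.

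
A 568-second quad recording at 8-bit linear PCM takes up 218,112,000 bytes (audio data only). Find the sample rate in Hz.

Bytes = sample_rate × seconds × bytes_per_sample × channels.
sample_rate = 218,112,000 / (568 × 1 × 4) = 218,112,000 / 2,272 = 96,000 Hz.

96,000 Hz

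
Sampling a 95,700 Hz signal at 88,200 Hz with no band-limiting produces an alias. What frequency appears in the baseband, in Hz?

Nyquist = 88,200/2 = 44,100 Hz; 95,700 Hz exceeds it.
Alias = |95,700 − 1×88,200| = |95,700 − 88,200| = 7,500 Hz.

7,500 Hz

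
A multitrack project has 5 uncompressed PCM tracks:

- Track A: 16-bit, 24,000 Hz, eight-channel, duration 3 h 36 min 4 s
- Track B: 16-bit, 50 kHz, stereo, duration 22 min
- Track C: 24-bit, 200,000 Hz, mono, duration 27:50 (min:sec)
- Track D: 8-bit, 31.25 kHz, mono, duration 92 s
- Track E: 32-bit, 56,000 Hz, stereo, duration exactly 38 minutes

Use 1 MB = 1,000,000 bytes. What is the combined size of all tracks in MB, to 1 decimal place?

7268.5 MB

Track A: 3 h 36 min 4 s = 12,964 s; 24,000 × 12,964 × 2 × 8 = 4,978,176,000 bytes.
Track B: 22 min = 1,320 s; 50,000 × 1,320 × 2 × 2 = 264,000,000 bytes.
Track C: 27:50 (min:sec) = 1,670 s; 200,000 × 1,670 × 3 × 1 = 1,002,000,000 bytes.
Track D: 31,250 × 92 × 1 × 1 = 2,875,000 bytes.
Track E: exactly 38 minutes = 2,280 s; 56,000 × 2,280 × 4 × 2 = 1,021,440,000 bytes.
Total = 7,268,491,000 bytes = 7268.5 MB.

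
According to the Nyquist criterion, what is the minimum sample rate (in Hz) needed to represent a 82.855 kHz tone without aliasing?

165,710 Hz

Minimum sample rate = 2 × 82,855 Hz = 165,710 Hz.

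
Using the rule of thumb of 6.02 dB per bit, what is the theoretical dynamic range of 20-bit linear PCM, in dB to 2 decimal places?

20 × 6.02 = 120.40 dB.

120.40 dB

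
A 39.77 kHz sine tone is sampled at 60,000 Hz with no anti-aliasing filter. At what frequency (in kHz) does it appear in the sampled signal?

Nyquist = 60,000/2 = 30,000 Hz; 39,770 Hz exceeds it.
Alias = |39,770 − 1×60,000| = |39,770 − 60,000| = 20,230 Hz = 20.23 kHz.

20.23 kHz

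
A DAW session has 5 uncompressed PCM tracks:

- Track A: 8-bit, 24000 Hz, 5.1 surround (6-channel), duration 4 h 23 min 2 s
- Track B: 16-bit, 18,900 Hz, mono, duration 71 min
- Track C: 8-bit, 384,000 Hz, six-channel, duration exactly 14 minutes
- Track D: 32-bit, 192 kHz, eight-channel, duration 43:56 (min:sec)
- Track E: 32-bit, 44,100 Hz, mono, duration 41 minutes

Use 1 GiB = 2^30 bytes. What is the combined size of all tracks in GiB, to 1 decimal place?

Track A: 4 h 23 min 2 s = 15,782 s; 24,000 × 15,782 × 1 × 6 = 2,272,608,000 bytes.
Track B: 71 min = 4,260 s; 18,900 × 4,260 × 2 × 1 = 161,028,000 bytes.
Track C: exactly 14 minutes = 840 s; 384,000 × 840 × 1 × 6 = 1,935,360,000 bytes.
Track D: 43:56 (min:sec) = 2,636 s; 192,000 × 2,636 × 4 × 8 = 16,195,584,000 bytes.
Track E: 41 minutes = 2,460 s; 44,100 × 2,460 × 4 × 1 = 433,944,000 bytes.
Total = 20,998,524,000 bytes = 19.6 GiB.

19.6 GiB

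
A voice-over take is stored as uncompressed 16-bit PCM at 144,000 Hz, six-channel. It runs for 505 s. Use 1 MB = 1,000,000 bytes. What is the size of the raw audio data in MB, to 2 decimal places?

Bytes = 144,000 samples/s × 505 s × 2 bytes/sample × 6 ch = 872,640,000 bytes.
872,640,000 / 1,000,000 = 872.64 MB.

872.64 MB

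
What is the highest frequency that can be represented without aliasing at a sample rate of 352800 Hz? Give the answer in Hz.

Nyquist frequency = sample rate / 2 = 352,800 / 2 = 176,400 Hz.

176,400 Hz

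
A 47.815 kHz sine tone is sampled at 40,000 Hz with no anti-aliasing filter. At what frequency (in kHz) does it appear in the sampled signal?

Nyquist = 40,000/2 = 20,000 Hz; 47,815 Hz exceeds it.
Alias = |47,815 − 1×40,000| = |47,815 − 40,000| = 7,815 Hz = 7.815 kHz.

7.815 kHz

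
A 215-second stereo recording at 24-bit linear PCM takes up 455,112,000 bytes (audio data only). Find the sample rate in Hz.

Bytes = sample_rate × seconds × bytes_per_sample × channels.
sample_rate = 455,112,000 / (215 × 3 × 2) = 455,112,000 / 1,290 = 352,800 Hz.

352,800 Hz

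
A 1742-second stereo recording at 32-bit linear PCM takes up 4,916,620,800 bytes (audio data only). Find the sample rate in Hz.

352,800 Hz

Bytes = sample_rate × seconds × bytes_per_sample × channels.
sample_rate = 4,916,620,800 / (1,742 × 4 × 2) = 4,916,620,800 / 13,936 = 352,800 Hz.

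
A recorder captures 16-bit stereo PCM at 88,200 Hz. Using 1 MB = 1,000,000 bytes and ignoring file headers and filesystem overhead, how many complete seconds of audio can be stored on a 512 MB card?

Uncompressed byte rate = 88,200 × 2 × 2 = 352,800 bytes/s.
Capacity = 512 × 1,000,000 = 512,000,000 bytes.
512,000,000 / 352,800 ≈ 1451.25 s → 1,451 seconds.

1,451 seconds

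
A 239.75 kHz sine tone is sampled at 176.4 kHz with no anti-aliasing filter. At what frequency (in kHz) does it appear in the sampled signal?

Nyquist = 176,400/2 = 88,200 Hz; 239,750 Hz exceeds it.
Alias = |239,750 − 1×176,400| = |239,750 − 176,400| = 63,350 Hz = 63.35 kHz.

63.35 kHz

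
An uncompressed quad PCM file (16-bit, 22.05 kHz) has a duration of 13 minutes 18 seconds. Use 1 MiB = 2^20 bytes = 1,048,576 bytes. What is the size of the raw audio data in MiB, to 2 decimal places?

Duration = 13 minutes 18 seconds = 798 s.
Bytes = 22,050 samples/s × 798 s × 2 bytes/sample × 4 ch = 140,767,200 bytes.
140,767,200 / 1,048,576 = 134.25 MiB.

134.25 MiB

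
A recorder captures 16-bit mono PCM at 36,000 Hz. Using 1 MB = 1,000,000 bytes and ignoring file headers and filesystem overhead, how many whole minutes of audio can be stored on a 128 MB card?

Uncompressed byte rate = 36,000 × 2 × 1 = 72,000 bytes/s.
Capacity = 128 × 1,000,000 = 128,000,000 bytes.
128,000,000 / 72,000 ≈ 1777.78 s → 29 minutes.

29 minutes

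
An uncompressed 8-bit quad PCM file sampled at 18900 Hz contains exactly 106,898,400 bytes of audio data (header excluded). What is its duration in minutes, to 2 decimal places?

Byte rate = 18,900 × 1 × 4 = 75,600 bytes/s.
Duration = 106,898,400 / 75,600 = 1,414 s.
1,414 s / 60 = 23.57 minutes.

23.57 minutes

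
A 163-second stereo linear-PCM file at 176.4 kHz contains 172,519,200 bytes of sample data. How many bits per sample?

24 bits

Bytes per sample = 172,519,200 / (176,400 × 163 × 2) = 172,519,200 / 57,506,400 = 3.
Bit depth = 3 × 8 = 24 bits.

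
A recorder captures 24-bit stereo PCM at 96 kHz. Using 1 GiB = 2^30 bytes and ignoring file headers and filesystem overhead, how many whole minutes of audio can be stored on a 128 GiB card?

3,976 minutes

Uncompressed byte rate = 96,000 × 3 × 2 = 576,000 bytes/s.
Capacity = 128 × 1,073,741,824 = 137,438,953,472 bytes.
137,438,953,472 / 576,000 ≈ 238609.29 s → 3,976 minutes.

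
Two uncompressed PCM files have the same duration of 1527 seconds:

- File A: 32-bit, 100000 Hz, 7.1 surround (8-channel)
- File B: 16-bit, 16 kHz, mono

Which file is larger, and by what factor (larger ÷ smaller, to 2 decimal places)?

File A: 100,000 × 4 × 8 = 3,200,000 bytes/s.
File B: 16,000 × 2 × 1 = 32,000 bytes/s.
File A is larger; ratio = 4,886,400,000 / 48,864,000 = 100.00.

File A, by a factor of 100.00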